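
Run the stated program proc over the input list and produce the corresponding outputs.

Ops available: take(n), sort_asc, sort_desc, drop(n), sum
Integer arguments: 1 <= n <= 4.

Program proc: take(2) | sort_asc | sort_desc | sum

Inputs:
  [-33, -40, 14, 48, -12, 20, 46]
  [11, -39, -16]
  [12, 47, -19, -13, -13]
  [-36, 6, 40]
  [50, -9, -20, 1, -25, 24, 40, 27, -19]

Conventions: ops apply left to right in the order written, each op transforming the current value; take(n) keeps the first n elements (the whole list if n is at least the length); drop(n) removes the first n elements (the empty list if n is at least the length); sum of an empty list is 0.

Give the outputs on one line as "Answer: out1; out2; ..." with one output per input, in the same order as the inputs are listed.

Execution, op by op:
  [-33, -40, 14, 48, -12, 20, 46] -> [-33, -40] -> [-40, -33] -> [-33, -40] -> -73
  [11, -39, -16] -> [11, -39] -> [-39, 11] -> [11, -39] -> -28
  [12, 47, -19, -13, -13] -> [12, 47] -> [12, 47] -> [47, 12] -> 59
  [-36, 6, 40] -> [-36, 6] -> [-36, 6] -> [6, -36] -> -30
  [50, -9, -20, 1, -25, 24, 40, 27, -19] -> [50, -9] -> [-9, 50] -> [50, -9] -> 41

-73; -28; 59; -30; 41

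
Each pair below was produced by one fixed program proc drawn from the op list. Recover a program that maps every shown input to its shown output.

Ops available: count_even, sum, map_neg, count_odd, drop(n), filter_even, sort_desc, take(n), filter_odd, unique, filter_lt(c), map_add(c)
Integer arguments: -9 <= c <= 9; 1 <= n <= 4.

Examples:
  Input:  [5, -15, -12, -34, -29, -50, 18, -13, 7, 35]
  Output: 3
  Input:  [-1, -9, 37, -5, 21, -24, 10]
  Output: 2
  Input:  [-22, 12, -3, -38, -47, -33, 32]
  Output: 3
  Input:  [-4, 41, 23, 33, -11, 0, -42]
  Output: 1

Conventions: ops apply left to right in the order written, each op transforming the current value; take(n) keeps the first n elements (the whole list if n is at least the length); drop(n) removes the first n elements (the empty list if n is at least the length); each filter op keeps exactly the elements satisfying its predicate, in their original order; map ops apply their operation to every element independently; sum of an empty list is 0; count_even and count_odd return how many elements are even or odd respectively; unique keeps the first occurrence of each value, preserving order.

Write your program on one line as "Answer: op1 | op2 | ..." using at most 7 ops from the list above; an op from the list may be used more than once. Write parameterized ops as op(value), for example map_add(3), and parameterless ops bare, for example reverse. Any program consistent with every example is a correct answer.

sort_desc | filter_lt(-1) | filter_odd | map_neg | map_add(-2) | count_odd

Check, running the answer program on each example:
  [5, -15, -12, -34, -29, -50, 18, -13, 7, 35] -> [35, 18, 7, 5, -12, -13, -15, -29, -34, -50] -> [-12, -13, -15, -29, -34, -50] -> [-13, -15, -29] -> [13, 15, 29] -> [11, 13, 27] -> 3
  [-1, -9, 37, -5, 21, -24, 10] -> [37, 21, 10, -1, -5, -9, -24] -> [-5, -9, -24] -> [-5, -9] -> [5, 9] -> [3, 7] -> 2
  [-22, 12, -3, -38, -47, -33, 32] -> [32, 12, -3, -22, -33, -38, -47] -> [-3, -22, -33, -38, -47] -> [-3, -33, -47] -> [3, 33, 47] -> [1, 31, 45] -> 3
  [-4, 41, 23, 33, -11, 0, -42] -> [41, 33, 23, 0, -4, -11, -42] -> [-4, -11, -42] -> [-11] -> [11] -> [9] -> 1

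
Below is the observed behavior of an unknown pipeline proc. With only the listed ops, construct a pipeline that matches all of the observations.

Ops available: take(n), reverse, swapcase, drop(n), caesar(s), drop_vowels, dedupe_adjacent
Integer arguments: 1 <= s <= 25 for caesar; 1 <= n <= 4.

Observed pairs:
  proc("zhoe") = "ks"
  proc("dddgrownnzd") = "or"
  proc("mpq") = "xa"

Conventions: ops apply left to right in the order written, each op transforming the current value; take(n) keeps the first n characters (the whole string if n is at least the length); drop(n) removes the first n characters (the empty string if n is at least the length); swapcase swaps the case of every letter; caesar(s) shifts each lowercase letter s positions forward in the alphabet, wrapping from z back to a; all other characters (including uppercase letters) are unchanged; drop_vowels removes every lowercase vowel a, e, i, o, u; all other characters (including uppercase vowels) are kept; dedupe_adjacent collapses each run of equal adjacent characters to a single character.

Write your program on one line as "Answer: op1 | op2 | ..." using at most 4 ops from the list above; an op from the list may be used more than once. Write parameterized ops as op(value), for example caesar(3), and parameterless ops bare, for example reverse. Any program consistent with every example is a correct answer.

drop_vowels | caesar(11) | dedupe_adjacent | take(2)

Check, running the answer program on each example:
  "zhoe" -> "zh" -> "ks" -> "ks" -> "ks"
  "dddgrownnzd" -> "dddgrwnnzd" -> "ooorchyyko" -> "orchyko" -> "or"
  "mpq" -> "mpq" -> "xab" -> "xab" -> "xa"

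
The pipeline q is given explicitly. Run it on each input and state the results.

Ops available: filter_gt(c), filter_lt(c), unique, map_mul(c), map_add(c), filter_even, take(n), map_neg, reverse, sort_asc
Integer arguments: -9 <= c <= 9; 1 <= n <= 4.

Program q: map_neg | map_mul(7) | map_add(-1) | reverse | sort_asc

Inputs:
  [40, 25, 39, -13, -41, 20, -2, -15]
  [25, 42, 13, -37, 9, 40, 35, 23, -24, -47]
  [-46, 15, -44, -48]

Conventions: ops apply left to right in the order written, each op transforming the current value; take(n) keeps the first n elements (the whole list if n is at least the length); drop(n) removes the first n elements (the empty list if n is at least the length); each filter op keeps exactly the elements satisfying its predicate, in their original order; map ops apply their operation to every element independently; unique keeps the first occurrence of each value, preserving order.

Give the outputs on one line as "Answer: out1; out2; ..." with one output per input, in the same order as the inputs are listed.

[-281, -274, -176, -141, 13, 90, 104, 286]; [-295, -281, -246, -176, -162, -92, -64, 167, 258, 328]; [-106, 307, 321, 335]

Execution, op by op:
  [40, 25, 39, -13, -41, 20, -2, -15] -> [-40, -25, -39, 13, 41, -20, 2, 15] -> [-280, -175, -273, 91, 287, -140, 14, 105] -> [-281, -176, -274, 90, 286, -141, 13, 104] -> [104, 13, -141, 286, 90, -274, -176, -281] -> [-281, -274, -176, -141, 13, 90, 104, 286]
  [25, 42, 13, -37, 9, 40, 35, 23, -24, -47] -> [-25, -42, -13, 37, -9, -40, -35, -23, 24, 47] -> [-175, -294, -91, 259, -63, -280, -245, -161, 168, 329] -> [-176, -295, -92, 258, -64, -281, -246, -162, 167, 328] -> [328, 167, -162, -246, -281, -64, 258, -92, -295, -176] -> [-295, -281, -246, -176, -162, -92, -64, 167, 258, 328]
  [-46, 15, -44, -48] -> [46, -15, 44, 48] -> [322, -105, 308, 336] -> [321, -106, 307, 335] -> [335, 307, -106, 321] -> [-106, 307, 321, 335]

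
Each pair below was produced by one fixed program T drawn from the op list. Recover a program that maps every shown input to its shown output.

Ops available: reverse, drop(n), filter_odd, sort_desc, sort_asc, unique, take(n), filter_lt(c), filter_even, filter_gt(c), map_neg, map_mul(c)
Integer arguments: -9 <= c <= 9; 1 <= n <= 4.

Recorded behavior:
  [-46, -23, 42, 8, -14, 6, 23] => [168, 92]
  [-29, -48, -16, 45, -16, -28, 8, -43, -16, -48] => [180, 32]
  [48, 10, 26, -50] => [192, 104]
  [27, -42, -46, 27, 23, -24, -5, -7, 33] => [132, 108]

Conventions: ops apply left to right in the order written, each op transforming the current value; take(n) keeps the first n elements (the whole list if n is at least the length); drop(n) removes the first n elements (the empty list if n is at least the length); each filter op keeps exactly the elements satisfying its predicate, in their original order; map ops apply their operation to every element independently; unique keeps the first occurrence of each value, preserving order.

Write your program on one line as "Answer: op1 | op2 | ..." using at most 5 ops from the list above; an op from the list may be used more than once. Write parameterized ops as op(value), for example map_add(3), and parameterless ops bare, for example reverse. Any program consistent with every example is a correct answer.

map_mul(-4) | sort_asc | take(2) | map_neg

Check, running the answer program on each example:
  [-46, -23, 42, 8, -14, 6, 23] -> [184, 92, -168, -32, 56, -24, -92] -> [-168, -92, -32, -24, 56, 92, 184] -> [-168, -92] -> [168, 92]
  [-29, -48, -16, 45, -16, -28, 8, -43, -16, -48] -> [116, 192, 64, -180, 64, 112, -32, 172, 64, 192] -> [-180, -32, 64, 64, 64, 112, 116, 172, 192, 192] -> [-180, -32] -> [180, 32]
  [48, 10, 26, -50] -> [-192, -40, -104, 200] -> [-192, -104, -40, 200] -> [-192, -104] -> [192, 104]
  [27, -42, -46, 27, 23, -24, -5, -7, 33] -> [-108, 168, 184, -108, -92, 96, 20, 28, -132] -> [-132, -108, -108, -92, 20, 28, 96, 168, 184] -> [-132, -108] -> [132, 108]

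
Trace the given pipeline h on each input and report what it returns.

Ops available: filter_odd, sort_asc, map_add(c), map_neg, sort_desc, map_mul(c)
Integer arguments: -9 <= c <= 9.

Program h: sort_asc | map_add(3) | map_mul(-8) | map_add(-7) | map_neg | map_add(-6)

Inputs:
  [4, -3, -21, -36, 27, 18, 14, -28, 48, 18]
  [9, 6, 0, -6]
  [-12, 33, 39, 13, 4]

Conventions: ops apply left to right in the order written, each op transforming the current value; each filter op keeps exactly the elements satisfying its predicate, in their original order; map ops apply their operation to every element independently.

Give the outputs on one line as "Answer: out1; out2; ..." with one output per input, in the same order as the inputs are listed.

[-263, -199, -143, 1, 57, 137, 169, 169, 241, 409]; [-23, 25, 73, 97]; [-71, 57, 129, 289, 337]

Execution, op by op:
  [4, -3, -21, -36, 27, 18, 14, -28, 48, 18] -> [-36, -28, -21, -3, 4, 14, 18, 18, 27, 48] -> [-33, -25, -18, 0, 7, 17, 21, 21, 30, 51] -> [264, 200, 144, 0, -56, -136, -168, -168, -240, -408] -> [257, 193, 137, -7, -63, -143, -175, -175, -247, -415] -> [-257, -193, -137, 7, 63, 143, 175, 175, 247, 415] -> [-263, -199, -143, 1, 57, 137, 169, 169, 241, 409]
  [9, 6, 0, -6] -> [-6, 0, 6, 9] -> [-3, 3, 9, 12] -> [24, -24, -72, -96] -> [17, -31, -79, -103] -> [-17, 31, 79, 103] -> [-23, 25, 73, 97]
  [-12, 33, 39, 13, 4] -> [-12, 4, 13, 33, 39] -> [-9, 7, 16, 36, 42] -> [72, -56, -128, -288, -336] -> [65, -63, -135, -295, -343] -> [-65, 63, 135, 295, 343] -> [-71, 57, 129, 289, 337]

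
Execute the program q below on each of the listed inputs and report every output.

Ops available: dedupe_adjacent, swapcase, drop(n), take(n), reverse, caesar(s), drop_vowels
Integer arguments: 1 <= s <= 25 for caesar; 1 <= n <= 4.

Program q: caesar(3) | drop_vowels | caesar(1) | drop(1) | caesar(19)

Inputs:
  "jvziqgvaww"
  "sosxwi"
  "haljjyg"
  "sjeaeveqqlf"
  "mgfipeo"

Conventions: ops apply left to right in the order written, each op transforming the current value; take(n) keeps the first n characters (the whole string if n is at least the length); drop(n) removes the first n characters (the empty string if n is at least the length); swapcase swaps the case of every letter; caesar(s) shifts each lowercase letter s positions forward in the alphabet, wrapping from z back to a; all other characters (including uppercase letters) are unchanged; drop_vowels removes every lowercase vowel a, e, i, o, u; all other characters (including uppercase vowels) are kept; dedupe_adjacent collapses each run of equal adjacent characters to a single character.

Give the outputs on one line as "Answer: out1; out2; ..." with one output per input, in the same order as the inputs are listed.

"swfndsxtt"; "lptf"; "xggvd"; "gbxbsbnn"; "dfmbl"

Execution, op by op:
  "jvziqgvaww" -> "mycltjydzz" -> "mycltjydzz" -> "nzdmukzeaa" -> "zdmukzeaa" -> "swfndsxtt"
  "sosxwi" -> "vrvazl" -> "vrvzl" -> "wswam" -> "swam" -> "lptf"
  "haljjyg" -> "kdommbj" -> "kdmmbj" -> "lennck" -> "ennck" -> "xggvd"
  "sjeaeveqqlf" -> "vmhdhyhttoi" -> "vmhdhyhtt" -> "wnieiziuu" -> "nieiziuu" -> "gbxbsbnn"
  "mgfipeo" -> "pjilshr" -> "pjlshr" -> "qkmtis" -> "kmtis" -> "dfmbl"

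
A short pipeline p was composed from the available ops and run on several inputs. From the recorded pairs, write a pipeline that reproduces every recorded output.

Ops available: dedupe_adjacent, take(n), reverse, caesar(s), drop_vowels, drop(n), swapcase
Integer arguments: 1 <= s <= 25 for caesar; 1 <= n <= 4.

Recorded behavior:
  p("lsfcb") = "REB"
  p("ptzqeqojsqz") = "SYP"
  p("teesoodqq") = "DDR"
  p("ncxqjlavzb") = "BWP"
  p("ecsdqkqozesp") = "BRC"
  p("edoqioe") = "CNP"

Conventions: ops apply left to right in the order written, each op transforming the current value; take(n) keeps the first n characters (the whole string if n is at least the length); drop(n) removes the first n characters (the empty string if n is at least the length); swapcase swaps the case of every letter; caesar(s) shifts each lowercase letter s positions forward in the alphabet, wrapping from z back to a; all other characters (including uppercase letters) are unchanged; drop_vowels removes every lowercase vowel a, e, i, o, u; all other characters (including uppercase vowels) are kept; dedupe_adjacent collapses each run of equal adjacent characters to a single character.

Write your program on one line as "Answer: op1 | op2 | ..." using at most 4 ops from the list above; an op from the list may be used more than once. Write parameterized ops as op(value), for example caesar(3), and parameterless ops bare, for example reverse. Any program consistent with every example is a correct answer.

caesar(25) | take(4) | swapcase | drop(1)

Check, running the answer program on each example:
  "lsfcb" -> "kreba" -> "kreb" -> "KREB" -> "REB"
  "ptzqeqojsqz" -> "osypdpnirpy" -> "osyp" -> "OSYP" -> "SYP"
  "teesoodqq" -> "sddrnncpp" -> "sddr" -> "SDDR" -> "DDR"
  "ncxqjlavzb" -> "mbwpikzuya" -> "mbwp" -> "MBWP" -> "BWP"
  "ecsdqkqozesp" -> "dbrcpjpnydro" -> "dbrc" -> "DBRC" -> "BRC"
  "edoqioe" -> "dcnphnd" -> "dcnp" -> "DCNP" -> "CNP"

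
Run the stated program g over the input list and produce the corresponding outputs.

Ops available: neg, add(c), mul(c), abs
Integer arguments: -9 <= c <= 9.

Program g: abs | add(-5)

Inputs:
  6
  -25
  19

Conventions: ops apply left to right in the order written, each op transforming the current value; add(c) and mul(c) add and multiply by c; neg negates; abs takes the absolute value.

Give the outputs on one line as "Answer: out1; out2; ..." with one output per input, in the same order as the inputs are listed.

Execution, op by op:
  6 -> 6 -> 1
  -25 -> 25 -> 20
  19 -> 19 -> 14

1; 20; 14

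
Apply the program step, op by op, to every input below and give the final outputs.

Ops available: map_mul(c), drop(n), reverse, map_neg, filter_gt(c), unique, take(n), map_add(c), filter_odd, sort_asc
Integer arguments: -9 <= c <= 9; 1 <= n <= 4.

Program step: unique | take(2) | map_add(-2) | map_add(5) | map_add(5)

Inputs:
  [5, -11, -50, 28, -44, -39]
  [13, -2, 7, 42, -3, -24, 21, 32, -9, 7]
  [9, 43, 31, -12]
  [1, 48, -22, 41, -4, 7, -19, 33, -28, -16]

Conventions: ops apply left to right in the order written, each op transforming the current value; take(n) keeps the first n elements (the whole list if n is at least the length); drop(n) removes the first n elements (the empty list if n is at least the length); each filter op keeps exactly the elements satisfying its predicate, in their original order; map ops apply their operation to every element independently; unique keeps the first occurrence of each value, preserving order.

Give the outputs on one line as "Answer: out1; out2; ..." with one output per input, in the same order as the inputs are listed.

[13, -3]; [21, 6]; [17, 51]; [9, 56]

Execution, op by op:
  [5, -11, -50, 28, -44, -39] -> [5, -11, -50, 28, -44, -39] -> [5, -11] -> [3, -13] -> [8, -8] -> [13, -3]
  [13, -2, 7, 42, -3, -24, 21, 32, -9, 7] -> [13, -2, 7, 42, -3, -24, 21, 32, -9] -> [13, -2] -> [11, -4] -> [16, 1] -> [21, 6]
  [9, 43, 31, -12] -> [9, 43, 31, -12] -> [9, 43] -> [7, 41] -> [12, 46] -> [17, 51]
  [1, 48, -22, 41, -4, 7, -19, 33, -28, -16] -> [1, 48, -22, 41, -4, 7, -19, 33, -28, -16] -> [1, 48] -> [-1, 46] -> [4, 51] -> [9, 56]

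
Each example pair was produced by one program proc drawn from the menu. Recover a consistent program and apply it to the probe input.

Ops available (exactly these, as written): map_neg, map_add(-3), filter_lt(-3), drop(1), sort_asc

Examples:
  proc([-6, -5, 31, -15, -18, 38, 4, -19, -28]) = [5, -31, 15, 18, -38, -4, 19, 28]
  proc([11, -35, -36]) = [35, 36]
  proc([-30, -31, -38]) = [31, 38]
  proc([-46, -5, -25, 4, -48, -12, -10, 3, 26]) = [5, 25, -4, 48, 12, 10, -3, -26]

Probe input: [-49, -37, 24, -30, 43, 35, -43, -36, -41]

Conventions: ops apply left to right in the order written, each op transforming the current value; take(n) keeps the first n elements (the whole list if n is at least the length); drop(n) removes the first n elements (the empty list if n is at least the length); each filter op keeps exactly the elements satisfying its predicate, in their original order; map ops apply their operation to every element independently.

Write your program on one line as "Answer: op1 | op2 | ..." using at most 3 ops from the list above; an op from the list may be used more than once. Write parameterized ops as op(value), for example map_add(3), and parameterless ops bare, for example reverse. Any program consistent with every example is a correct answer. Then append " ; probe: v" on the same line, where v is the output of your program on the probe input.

drop(1) | map_neg ; probe: [37, -24, 30, -43, -35, 43, 36, 41]

Check, running the answer program on each example:
  [-6, -5, 31, -15, -18, 38, 4, -19, -28] -> [-5, 31, -15, -18, 38, 4, -19, -28] -> [5, -31, 15, 18, -38, -4, 19, 28]
  [11, -35, -36] -> [-35, -36] -> [35, 36]
  [-30, -31, -38] -> [-31, -38] -> [31, 38]
  [-46, -5, -25, 4, -48, -12, -10, 3, 26] -> [-5, -25, 4, -48, -12, -10, 3, 26] -> [5, 25, -4, 48, 12, 10, -3, -26]
  probe: [-49, -37, 24, -30, 43, 35, -43, -36, -41] -> [-37, 24, -30, 43, 35, -43, -36, -41] -> [37, -24, 30, -43, -35, 43, 36, 41]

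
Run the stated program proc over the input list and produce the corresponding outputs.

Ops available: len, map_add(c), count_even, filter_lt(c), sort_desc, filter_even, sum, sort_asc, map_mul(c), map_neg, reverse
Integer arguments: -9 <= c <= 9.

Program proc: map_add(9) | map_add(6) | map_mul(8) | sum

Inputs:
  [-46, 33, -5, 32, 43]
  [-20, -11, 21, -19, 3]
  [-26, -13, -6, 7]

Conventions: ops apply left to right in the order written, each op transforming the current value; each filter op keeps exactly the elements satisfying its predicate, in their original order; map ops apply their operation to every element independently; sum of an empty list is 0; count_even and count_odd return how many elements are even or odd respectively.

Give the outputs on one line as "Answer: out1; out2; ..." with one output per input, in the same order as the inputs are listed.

Execution, op by op:
  [-46, 33, -5, 32, 43] -> [-37, 42, 4, 41, 52] -> [-31, 48, 10, 47, 58] -> [-248, 384, 80, 376, 464] -> 1056
  [-20, -11, 21, -19, 3] -> [-11, -2, 30, -10, 12] -> [-5, 4, 36, -4, 18] -> [-40, 32, 288, -32, 144] -> 392
  [-26, -13, -6, 7] -> [-17, -4, 3, 16] -> [-11, 2, 9, 22] -> [-88, 16, 72, 176] -> 176

1056; 392; 176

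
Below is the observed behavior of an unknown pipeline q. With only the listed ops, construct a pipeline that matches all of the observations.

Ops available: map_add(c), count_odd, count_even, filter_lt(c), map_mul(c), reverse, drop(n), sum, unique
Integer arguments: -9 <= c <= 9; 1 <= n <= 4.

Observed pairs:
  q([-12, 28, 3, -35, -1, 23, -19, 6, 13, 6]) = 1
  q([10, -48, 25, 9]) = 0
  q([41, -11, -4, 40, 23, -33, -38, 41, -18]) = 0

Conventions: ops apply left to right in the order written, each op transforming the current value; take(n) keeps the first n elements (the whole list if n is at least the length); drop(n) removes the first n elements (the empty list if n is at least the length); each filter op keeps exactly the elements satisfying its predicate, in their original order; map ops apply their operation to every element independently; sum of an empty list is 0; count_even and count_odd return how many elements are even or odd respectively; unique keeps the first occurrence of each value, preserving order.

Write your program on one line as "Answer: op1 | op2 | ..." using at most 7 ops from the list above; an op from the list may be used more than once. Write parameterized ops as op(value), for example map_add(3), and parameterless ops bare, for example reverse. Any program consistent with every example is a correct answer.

unique | map_mul(-5) | map_mul(-7) | drop(4) | drop(4) | count_odd

Check, running the answer program on each example:
  [-12, 28, 3, -35, -1, 23, -19, 6, 13, 6] -> [-12, 28, 3, -35, -1, 23, -19, 6, 13] -> [60, -140, -15, 175, 5, -115, 95, -30, -65] -> [-420, 980, 105, -1225, -35, 805, -665, 210, 455] -> [-35, 805, -665, 210, 455] -> [455] -> 1
  [10, -48, 25, 9] -> [10, -48, 25, 9] -> [-50, 240, -125, -45] -> [350, -1680, 875, 315] -> [] -> [] -> 0
  [41, -11, -4, 40, 23, -33, -38, 41, -18] -> [41, -11, -4, 40, 23, -33, -38, -18] -> [-205, 55, 20, -200, -115, 165, 190, 90] -> [1435, -385, -140, 1400, 805, -1155, -1330, -630] -> [805, -1155, -1330, -630] -> [] -> 0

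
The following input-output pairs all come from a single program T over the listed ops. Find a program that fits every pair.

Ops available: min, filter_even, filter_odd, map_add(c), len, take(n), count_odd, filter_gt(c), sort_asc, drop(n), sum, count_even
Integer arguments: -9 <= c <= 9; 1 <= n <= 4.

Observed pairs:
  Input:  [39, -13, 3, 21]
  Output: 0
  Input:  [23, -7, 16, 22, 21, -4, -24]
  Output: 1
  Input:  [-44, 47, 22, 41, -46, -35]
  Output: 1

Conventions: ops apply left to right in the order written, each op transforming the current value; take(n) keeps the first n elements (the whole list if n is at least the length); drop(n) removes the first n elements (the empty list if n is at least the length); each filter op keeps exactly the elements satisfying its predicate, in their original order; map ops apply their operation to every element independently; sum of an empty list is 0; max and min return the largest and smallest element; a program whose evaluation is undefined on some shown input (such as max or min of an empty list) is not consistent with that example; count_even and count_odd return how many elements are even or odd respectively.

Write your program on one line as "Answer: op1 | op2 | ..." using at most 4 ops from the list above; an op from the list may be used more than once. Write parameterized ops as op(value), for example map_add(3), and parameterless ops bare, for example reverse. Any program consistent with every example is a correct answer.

drop(4) | filter_odd | len

Check, running the answer program on each example:
  [39, -13, 3, 21] -> [] -> [] -> 0
  [23, -7, 16, 22, 21, -4, -24] -> [21, -4, -24] -> [21] -> 1
  [-44, 47, 22, 41, -46, -35] -> [-46, -35] -> [-35] -> 1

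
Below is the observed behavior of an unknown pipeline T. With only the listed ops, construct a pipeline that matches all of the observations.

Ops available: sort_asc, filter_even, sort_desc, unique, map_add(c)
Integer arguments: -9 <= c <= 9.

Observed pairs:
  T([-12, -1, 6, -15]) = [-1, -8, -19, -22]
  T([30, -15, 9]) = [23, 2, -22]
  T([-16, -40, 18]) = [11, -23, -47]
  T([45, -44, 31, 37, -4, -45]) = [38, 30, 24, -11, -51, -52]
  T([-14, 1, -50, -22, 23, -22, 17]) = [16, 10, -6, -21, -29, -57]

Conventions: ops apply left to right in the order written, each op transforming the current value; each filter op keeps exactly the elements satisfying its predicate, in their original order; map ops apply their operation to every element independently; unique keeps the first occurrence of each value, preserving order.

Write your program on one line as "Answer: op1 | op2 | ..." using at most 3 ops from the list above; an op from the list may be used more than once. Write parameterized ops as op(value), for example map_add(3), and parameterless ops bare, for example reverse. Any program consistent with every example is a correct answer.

unique | map_add(-7) | sort_desc

Check, running the answer program on each example:
  [-12, -1, 6, -15] -> [-12, -1, 6, -15] -> [-19, -8, -1, -22] -> [-1, -8, -19, -22]
  [30, -15, 9] -> [30, -15, 9] -> [23, -22, 2] -> [23, 2, -22]
  [-16, -40, 18] -> [-16, -40, 18] -> [-23, -47, 11] -> [11, -23, -47]
  [45, -44, 31, 37, -4, -45] -> [45, -44, 31, 37, -4, -45] -> [38, -51, 24, 30, -11, -52] -> [38, 30, 24, -11, -51, -52]
  [-14, 1, -50, -22, 23, -22, 17] -> [-14, 1, -50, -22, 23, 17] -> [-21, -6, -57, -29, 16, 10] -> [16, 10, -6, -21, -29, -57]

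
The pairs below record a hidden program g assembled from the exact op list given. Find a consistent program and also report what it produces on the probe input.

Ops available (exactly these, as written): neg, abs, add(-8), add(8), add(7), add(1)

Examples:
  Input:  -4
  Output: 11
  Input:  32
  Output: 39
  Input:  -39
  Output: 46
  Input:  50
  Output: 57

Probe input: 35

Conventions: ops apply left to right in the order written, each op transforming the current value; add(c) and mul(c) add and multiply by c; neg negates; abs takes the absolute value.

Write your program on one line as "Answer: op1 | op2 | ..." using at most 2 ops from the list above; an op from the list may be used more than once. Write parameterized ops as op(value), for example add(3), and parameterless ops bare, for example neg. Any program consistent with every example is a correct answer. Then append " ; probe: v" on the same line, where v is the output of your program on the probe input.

abs | add(7) ; probe: 42

Check, running the answer program on each example:
  -4 -> 4 -> 11
  32 -> 32 -> 39
  -39 -> 39 -> 46
  50 -> 50 -> 57
  probe: 35 -> 35 -> 42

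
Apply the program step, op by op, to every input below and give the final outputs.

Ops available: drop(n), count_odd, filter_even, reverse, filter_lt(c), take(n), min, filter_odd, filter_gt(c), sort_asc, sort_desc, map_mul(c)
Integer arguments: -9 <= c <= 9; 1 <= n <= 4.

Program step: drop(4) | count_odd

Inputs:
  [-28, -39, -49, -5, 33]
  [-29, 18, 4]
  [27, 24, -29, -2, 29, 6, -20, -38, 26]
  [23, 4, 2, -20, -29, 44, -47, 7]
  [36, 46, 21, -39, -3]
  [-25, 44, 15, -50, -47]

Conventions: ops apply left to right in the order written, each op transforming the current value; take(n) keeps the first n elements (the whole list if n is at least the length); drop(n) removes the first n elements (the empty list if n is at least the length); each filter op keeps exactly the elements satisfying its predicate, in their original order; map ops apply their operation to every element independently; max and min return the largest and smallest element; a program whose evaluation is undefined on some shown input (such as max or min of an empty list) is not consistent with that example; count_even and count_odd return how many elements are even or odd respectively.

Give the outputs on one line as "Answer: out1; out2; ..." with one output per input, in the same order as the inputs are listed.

1; 0; 1; 3; 1; 1

Execution, op by op:
  [-28, -39, -49, -5, 33] -> [33] -> 1
  [-29, 18, 4] -> [] -> 0
  [27, 24, -29, -2, 29, 6, -20, -38, 26] -> [29, 6, -20, -38, 26] -> 1
  [23, 4, 2, -20, -29, 44, -47, 7] -> [-29, 44, -47, 7] -> 3
  [36, 46, 21, -39, -3] -> [-3] -> 1
  [-25, 44, 15, -50, -47] -> [-47] -> 1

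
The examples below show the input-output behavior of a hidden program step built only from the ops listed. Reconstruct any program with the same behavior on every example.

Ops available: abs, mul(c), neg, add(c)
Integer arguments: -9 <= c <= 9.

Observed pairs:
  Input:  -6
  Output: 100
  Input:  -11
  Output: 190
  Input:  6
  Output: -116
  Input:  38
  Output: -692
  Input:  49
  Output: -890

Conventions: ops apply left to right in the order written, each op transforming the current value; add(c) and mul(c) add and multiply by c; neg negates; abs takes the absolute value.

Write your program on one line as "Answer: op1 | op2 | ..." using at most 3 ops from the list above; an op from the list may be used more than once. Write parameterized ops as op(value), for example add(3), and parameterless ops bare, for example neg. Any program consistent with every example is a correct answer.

mul(-6) | mul(3) | add(-8)

Check, running the answer program on each example:
  -6 -> 36 -> 108 -> 100
  -11 -> 66 -> 198 -> 190
  6 -> -36 -> -108 -> -116
  38 -> -228 -> -684 -> -692
  49 -> -294 -> -882 -> -890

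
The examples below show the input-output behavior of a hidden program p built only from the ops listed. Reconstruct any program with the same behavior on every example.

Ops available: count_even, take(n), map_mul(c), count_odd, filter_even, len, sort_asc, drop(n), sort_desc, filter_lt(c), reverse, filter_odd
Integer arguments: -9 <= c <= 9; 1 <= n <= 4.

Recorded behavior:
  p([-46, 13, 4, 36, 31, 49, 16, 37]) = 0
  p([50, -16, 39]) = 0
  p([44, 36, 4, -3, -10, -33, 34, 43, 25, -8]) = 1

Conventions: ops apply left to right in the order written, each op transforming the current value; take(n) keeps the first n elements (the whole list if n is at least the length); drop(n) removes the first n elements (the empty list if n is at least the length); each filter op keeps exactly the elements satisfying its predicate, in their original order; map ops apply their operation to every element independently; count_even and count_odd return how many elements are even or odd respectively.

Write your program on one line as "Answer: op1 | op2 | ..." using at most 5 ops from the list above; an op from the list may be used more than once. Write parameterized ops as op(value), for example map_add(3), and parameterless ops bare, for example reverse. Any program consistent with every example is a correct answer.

drop(4) | drop(3) | filter_even | len

Check, running the answer program on each example:
  [-46, 13, 4, 36, 31, 49, 16, 37] -> [31, 49, 16, 37] -> [37] -> [] -> 0
  [50, -16, 39] -> [] -> [] -> [] -> 0
  [44, 36, 4, -3, -10, -33, 34, 43, 25, -8] -> [-10, -33, 34, 43, 25, -8] -> [43, 25, -8] -> [-8] -> 1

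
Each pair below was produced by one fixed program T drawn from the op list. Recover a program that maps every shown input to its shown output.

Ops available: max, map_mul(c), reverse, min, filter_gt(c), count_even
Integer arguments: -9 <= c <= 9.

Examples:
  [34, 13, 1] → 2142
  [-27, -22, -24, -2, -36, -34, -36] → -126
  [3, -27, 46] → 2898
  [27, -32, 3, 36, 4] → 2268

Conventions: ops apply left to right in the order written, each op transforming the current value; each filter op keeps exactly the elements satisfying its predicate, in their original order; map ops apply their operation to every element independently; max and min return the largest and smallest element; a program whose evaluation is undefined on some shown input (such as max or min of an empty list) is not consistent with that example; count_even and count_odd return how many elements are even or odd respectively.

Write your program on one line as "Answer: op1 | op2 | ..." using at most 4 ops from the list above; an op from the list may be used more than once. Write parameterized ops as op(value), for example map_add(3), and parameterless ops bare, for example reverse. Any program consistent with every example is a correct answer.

map_mul(-9) | map_mul(-7) | reverse | max

Check, running the answer program on each example:
  [34, 13, 1] -> [-306, -117, -9] -> [2142, 819, 63] -> [63, 819, 2142] -> 2142
  [-27, -22, -24, -2, -36, -34, -36] -> [243, 198, 216, 18, 324, 306, 324] -> [-1701, -1386, -1512, -126, -2268, -2142, -2268] -> [-2268, -2142, -2268, -126, -1512, -1386, -1701] -> -126
  [3, -27, 46] -> [-27, 243, -414] -> [189, -1701, 2898] -> [2898, -1701, 189] -> 2898
  [27, -32, 3, 36, 4] -> [-243, 288, -27, -324, -36] -> [1701, -2016, 189, 2268, 252] -> [252, 2268, 189, -2016, 1701] -> 2268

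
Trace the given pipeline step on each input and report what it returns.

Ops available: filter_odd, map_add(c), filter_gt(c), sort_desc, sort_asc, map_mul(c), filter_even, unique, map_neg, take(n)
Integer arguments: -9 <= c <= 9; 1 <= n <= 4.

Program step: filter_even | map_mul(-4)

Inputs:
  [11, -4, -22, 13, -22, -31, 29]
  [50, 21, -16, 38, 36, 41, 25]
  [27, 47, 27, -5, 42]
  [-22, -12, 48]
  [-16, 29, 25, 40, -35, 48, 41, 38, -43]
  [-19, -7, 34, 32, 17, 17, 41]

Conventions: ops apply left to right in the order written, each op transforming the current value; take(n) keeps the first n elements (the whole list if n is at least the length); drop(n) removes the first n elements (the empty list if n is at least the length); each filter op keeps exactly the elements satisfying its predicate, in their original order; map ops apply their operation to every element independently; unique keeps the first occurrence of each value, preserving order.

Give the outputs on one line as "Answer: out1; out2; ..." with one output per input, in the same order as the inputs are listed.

[16, 88, 88]; [-200, 64, -152, -144]; [-168]; [88, 48, -192]; [64, -160, -192, -152]; [-136, -128]

Execution, op by op:
  [11, -4, -22, 13, -22, -31, 29] -> [-4, -22, -22] -> [16, 88, 88]
  [50, 21, -16, 38, 36, 41, 25] -> [50, -16, 38, 36] -> [-200, 64, -152, -144]
  [27, 47, 27, -5, 42] -> [42] -> [-168]
  [-22, -12, 48] -> [-22, -12, 48] -> [88, 48, -192]
  [-16, 29, 25, 40, -35, 48, 41, 38, -43] -> [-16, 40, 48, 38] -> [64, -160, -192, -152]
  [-19, -7, 34, 32, 17, 17, 41] -> [34, 32] -> [-136, -128]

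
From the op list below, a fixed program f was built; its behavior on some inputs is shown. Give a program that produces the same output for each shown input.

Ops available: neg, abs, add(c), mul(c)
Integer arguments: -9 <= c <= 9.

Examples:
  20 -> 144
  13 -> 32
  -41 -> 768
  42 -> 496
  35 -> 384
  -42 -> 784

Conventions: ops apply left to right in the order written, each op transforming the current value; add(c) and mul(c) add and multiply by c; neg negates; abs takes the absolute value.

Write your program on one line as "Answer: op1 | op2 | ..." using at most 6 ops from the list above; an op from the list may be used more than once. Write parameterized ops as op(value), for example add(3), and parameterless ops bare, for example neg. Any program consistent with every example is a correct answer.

add(-9) | abs | add(-2) | mul(8) | mul(-2) | neg

Check, running the answer program on each example:
  20 -> 11 -> 11 -> 9 -> 72 -> -144 -> 144
  13 -> 4 -> 4 -> 2 -> 16 -> -32 -> 32
  -41 -> -50 -> 50 -> 48 -> 384 -> -768 -> 768
  42 -> 33 -> 33 -> 31 -> 248 -> -496 -> 496
  35 -> 26 -> 26 -> 24 -> 192 -> -384 -> 384
  -42 -> -51 -> 51 -> 49 -> 392 -> -784 -> 784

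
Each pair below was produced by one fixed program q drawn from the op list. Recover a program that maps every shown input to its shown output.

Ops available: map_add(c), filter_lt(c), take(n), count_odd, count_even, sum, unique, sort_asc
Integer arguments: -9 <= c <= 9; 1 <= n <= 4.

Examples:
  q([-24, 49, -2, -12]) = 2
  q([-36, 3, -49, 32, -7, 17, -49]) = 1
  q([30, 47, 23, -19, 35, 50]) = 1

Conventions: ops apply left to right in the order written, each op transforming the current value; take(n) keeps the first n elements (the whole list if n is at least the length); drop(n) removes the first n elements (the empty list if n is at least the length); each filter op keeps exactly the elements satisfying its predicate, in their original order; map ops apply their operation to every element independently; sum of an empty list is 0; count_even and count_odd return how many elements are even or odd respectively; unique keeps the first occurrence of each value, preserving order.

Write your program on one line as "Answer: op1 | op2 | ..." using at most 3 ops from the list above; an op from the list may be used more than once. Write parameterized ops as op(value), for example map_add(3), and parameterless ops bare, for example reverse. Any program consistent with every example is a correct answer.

map_add(-1) | take(3) | count_odd

Check, running the answer program on each example:
  [-24, 49, -2, -12] -> [-25, 48, -3, -13] -> [-25, 48, -3] -> 2
  [-36, 3, -49, 32, -7, 17, -49] -> [-37, 2, -50, 31, -8, 16, -50] -> [-37, 2, -50] -> 1
  [30, 47, 23, -19, 35, 50] -> [29, 46, 22, -20, 34, 49] -> [29, 46, 22] -> 1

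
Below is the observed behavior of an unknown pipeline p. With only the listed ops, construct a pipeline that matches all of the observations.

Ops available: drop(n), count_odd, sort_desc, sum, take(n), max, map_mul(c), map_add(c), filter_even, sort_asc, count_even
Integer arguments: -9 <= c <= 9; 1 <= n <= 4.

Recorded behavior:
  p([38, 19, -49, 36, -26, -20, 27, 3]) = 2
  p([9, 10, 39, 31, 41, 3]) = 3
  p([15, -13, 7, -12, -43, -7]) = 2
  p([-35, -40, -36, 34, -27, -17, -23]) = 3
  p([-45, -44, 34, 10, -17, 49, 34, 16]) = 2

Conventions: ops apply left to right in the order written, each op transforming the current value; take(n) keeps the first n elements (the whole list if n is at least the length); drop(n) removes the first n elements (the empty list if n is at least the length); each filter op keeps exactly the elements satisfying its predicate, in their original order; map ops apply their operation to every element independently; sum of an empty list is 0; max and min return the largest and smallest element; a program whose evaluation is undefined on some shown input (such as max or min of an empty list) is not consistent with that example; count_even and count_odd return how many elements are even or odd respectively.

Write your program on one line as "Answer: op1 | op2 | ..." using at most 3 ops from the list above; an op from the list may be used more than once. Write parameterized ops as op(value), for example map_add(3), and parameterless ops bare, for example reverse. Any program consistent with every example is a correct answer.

drop(3) | count_odd

Check, running the answer program on each example:
  [38, 19, -49, 36, -26, -20, 27, 3] -> [36, -26, -20, 27, 3] -> 2
  [9, 10, 39, 31, 41, 3] -> [31, 41, 3] -> 3
  [15, -13, 7, -12, -43, -7] -> [-12, -43, -7] -> 2
  [-35, -40, -36, 34, -27, -17, -23] -> [34, -27, -17, -23] -> 3
  [-45, -44, 34, 10, -17, 49, 34, 16] -> [10, -17, 49, 34, 16] -> 2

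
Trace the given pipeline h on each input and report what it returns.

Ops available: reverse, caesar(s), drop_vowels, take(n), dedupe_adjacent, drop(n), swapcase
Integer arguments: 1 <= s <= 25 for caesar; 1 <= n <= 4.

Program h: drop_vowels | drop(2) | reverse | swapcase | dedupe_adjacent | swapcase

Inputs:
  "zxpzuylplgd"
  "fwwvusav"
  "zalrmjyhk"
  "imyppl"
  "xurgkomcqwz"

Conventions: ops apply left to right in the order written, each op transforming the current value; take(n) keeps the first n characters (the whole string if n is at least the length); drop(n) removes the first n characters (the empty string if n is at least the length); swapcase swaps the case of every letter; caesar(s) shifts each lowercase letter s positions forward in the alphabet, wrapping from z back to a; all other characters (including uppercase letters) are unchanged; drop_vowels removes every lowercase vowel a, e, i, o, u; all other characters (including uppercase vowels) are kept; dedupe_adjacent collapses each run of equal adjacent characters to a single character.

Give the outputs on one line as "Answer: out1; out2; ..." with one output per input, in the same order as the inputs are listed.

Execution, op by op:
  "zxpzuylplgd" -> "zxpzylplgd" -> "pzylplgd" -> "dglplyzp" -> "DGLPLYZP" -> "DGLPLYZP" -> "dglplyzp"
  "fwwvusav" -> "fwwvsv" -> "wvsv" -> "vsvw" -> "VSVW" -> "VSVW" -> "vsvw"
  "zalrmjyhk" -> "zlrmjyhk" -> "rmjyhk" -> "khyjmr" -> "KHYJMR" -> "KHYJMR" -> "khyjmr"
  "imyppl" -> "myppl" -> "ppl" -> "lpp" -> "LPP" -> "LP" -> "lp"
  "xurgkomcqwz" -> "xrgkmcqwz" -> "gkmcqwz" -> "zwqcmkg" -> "ZWQCMKG" -> "ZWQCMKG" -> "zwqcmkg"

"dglplyzp"; "vsvw"; "khyjmr"; "lp"; "zwqcmkg"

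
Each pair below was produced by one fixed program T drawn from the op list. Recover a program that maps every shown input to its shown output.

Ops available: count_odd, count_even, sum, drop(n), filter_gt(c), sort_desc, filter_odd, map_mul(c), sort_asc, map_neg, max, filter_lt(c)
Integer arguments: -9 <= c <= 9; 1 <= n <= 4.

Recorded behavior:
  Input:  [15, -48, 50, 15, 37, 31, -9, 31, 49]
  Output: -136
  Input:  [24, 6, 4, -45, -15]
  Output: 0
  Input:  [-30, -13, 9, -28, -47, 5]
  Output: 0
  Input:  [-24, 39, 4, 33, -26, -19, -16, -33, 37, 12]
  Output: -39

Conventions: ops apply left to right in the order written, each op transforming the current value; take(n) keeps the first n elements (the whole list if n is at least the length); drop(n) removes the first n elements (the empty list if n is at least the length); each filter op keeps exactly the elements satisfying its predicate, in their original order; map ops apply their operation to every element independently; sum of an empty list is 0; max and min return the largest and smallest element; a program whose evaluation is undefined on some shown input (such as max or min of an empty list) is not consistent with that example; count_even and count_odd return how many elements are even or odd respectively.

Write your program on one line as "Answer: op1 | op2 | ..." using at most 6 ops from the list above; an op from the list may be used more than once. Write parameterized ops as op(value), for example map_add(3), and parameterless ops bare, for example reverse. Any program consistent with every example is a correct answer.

map_neg | sort_desc | filter_lt(9) | drop(1) | drop(3) | sum

Check, running the answer program on each example:
  [15, -48, 50, 15, 37, 31, -9, 31, 49] -> [-15, 48, -50, -15, -37, -31, 9, -31, -49] -> [48, 9, -15, -15, -31, -31, -37, -49, -50] -> [-15, -15, -31, -31, -37, -49, -50] -> [-15, -31, -31, -37, -49, -50] -> [-37, -49, -50] -> -136
  [24, 6, 4, -45, -15] -> [-24, -6, -4, 45, 15] -> [45, 15, -4, -6, -24] -> [-4, -6, -24] -> [-6, -24] -> [] -> 0
  [-30, -13, 9, -28, -47, 5] -> [30, 13, -9, 28, 47, -5] -> [47, 30, 28, 13, -5, -9] -> [-5, -9] -> [-9] -> [] -> 0
  [-24, 39, 4, 33, -26, -19, -16, -33, 37, 12] -> [24, -39, -4, -33, 26, 19, 16, 33, -37, -12] -> [33, 26, 24, 19, 16, -4, -12, -33, -37, -39] -> [-4, -12, -33, -37, -39] -> [-12, -33, -37, -39] -> [-39] -> -39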